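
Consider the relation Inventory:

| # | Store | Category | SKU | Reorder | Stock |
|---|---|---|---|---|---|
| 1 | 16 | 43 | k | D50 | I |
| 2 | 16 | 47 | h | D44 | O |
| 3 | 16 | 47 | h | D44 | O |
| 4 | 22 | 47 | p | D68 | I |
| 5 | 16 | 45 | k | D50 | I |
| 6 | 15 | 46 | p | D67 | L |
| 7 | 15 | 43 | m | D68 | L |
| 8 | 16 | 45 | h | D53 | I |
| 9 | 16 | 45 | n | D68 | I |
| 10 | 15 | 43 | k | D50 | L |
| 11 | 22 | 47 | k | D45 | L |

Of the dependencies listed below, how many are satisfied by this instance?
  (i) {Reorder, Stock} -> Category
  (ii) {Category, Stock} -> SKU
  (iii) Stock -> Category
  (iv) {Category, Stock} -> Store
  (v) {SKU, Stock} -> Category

1

(i) {Reorder, Stock} -> Category: (Reorder=D50, Stock=I): rows 1, 5 → Category takes values {43, 45} — violation; (Reorder=D68, Stock=I): rows 4, 9 → Category takes values {47, 45} — violation — fails.
(ii) {Category, Stock} -> SKU: (Category=45, Stock=I): rows 5, 8, 9 → SKU takes values {k, h, n} — violation; (Category=43, Stock=L): rows 7, 10 → SKU takes values {m, k} — violation — fails.
(iii) Stock -> Category: Stock=I: rows 1, 4, 5, 8, 9 → Category takes values {43, 47, 45} — violation; Stock=L: rows 6, 7, 10, 11 → Category takes values {46, 43, 47} — violation — fails.
(iv) {Category, Stock} -> Store: every LHS value maps to a single RHS value — holds.
(v) {SKU, Stock} -> Category: (SKU=k, Stock=I): rows 1, 5 → Category takes values {43, 45} — violation; (SKU=k, Stock=L): rows 10, 11 → Category takes values {43, 47} — violation — fails.
1 of the 5 dependencies holds.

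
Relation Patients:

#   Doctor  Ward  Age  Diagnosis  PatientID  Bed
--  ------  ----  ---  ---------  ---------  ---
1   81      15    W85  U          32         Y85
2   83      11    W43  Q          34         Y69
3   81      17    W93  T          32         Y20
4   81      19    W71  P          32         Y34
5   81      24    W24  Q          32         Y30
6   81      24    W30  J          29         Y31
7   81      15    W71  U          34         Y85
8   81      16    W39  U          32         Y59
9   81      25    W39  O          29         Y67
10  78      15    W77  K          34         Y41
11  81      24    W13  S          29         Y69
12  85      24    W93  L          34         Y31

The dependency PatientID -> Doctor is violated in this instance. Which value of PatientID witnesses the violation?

34

PatientID=32: rows 1, 3, 4, 5, 8 → Doctor = 81, 81, 81, 81, 81 ✓
PatientID=34: rows 2, 7, 10, 12 → Doctor takes values {83, 81, 78, 85} — violation
PatientID=29: rows 6, 9, 11 → Doctor = 81, 81, 81 ✓
The only PatientID value with inconsistent Doctor is PatientID=34.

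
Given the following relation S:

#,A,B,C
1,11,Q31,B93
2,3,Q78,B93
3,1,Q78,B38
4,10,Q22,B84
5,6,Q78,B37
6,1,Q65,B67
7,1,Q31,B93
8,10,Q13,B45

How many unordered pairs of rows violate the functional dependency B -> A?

B=Q31: violating pairs (1,7) — 1 pair.
B=Q78: violating pairs (2,3), (2,5), (3,5) — 3 pairs.

4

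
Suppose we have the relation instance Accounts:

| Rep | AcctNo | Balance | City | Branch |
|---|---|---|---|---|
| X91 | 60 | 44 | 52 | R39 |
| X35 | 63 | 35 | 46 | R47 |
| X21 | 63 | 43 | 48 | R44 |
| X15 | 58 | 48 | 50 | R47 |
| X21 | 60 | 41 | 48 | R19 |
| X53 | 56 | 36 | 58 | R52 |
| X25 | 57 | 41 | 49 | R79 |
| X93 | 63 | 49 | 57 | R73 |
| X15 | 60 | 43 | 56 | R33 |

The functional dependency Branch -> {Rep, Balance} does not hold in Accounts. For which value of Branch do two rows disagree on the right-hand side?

Branch=R39: 1 row → {Rep,Balance} = (X91, 44) ✓
Branch=R47: 2 rows → {Rep,Balance} takes values {(X35, 35), (X15, 48)} — violation
Branch=R44: 1 row → {Rep,Balance} = (X21, 43) ✓
Branch=R19: 1 row → {Rep,Balance} = (X21, 41) ✓
Branch=R52: 1 row → {Rep,Balance} = (X53, 36) ✓
Branch=R79: 1 row → {Rep,Balance} = (X25, 41) ✓
Branch=R73: 1 row → {Rep,Balance} = (X93, 49) ✓
Branch=R33: 1 row → {Rep,Balance} = (X15, 43) ✓
The only Branch value with inconsistent RHS is Branch=R47.

R47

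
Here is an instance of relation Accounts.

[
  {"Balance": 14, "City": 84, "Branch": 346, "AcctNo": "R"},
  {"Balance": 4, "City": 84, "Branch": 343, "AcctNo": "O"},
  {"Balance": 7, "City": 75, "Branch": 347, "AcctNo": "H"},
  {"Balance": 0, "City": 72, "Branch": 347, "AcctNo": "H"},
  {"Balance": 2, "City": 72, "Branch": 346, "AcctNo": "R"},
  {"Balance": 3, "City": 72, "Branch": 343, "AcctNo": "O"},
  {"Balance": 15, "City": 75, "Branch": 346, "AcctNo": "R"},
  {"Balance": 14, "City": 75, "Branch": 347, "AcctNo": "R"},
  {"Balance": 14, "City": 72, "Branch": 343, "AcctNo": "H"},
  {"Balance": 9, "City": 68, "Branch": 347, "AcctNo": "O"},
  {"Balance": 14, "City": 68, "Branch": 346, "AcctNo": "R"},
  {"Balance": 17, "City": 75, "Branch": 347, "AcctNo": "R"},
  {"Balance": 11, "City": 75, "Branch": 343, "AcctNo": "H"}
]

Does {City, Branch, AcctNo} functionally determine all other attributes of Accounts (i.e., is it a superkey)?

Two distinct rows share (City=75, Branch=347, AcctNo=R), so {City, Branch, AcctNo} does not determine every attribute — not a superkey.

No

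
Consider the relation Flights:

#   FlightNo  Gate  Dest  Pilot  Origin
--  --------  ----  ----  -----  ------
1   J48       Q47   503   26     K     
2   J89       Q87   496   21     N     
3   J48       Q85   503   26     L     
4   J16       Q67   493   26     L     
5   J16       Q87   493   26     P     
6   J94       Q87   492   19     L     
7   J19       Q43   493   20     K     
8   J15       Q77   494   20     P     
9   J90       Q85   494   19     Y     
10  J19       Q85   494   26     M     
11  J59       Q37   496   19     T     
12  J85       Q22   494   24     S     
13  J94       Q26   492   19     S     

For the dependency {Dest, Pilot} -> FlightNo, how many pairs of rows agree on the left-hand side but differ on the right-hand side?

(Dest=503, Pilot=26): all 2 rows agree on FlightNo — 0 pairs.
(Dest=493, Pilot=26): all 2 rows agree on FlightNo — 0 pairs.
(Dest=492, Pilot=19): all 2 rows agree on FlightNo — 0 pairs.

0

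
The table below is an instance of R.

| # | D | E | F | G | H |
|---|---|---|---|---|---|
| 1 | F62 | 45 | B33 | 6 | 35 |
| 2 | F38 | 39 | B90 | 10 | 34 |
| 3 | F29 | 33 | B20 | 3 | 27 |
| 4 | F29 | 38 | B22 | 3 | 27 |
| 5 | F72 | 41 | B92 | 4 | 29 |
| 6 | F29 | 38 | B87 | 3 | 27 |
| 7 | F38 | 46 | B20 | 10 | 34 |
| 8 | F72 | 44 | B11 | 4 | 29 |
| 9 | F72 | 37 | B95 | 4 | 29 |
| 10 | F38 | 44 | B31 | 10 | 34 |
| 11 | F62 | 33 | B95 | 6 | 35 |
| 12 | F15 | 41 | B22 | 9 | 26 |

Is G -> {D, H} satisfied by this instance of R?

Yes

G=6: rows 1, 11 → {D,H} = (F62, 35), (F62, 35) ✓
G=10: rows 2, 7, 10 → {D,H} = (F38, 34), (F38, 34), (F38, 34) ✓
G=3: rows 3, 4, 6 → {D,H} = (F29, 27), (F29, 27), (F29, 27) ✓
G=4: rows 5, 8, 9 → {D,H} = (F72, 29), (F72, 29), (F72, 29) ✓
G=9: row 12 → {D,H} = (F15, 26) ✓
Every G value is associated with a single {D, H} value, so G -> {D, H} holds.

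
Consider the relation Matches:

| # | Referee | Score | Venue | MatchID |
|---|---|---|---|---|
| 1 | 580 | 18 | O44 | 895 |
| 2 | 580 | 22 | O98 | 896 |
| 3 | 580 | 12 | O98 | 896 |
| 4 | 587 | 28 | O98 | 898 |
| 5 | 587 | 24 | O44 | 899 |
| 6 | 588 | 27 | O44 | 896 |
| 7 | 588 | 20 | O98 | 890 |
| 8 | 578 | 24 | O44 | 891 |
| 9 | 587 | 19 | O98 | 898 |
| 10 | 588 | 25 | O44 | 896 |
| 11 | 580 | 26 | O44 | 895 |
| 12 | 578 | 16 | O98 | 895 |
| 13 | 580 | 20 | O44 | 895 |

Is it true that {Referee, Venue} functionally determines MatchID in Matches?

(Referee=580, Venue=O44): rows 1, 11, 13 → MatchID = 895, 895, 895 ✓
(Referee=580, Venue=O98): rows 2, 3 → MatchID = 896, 896 ✓
(Referee=587, Venue=O98): rows 4, 9 → MatchID = 898, 898 ✓
(Referee=587, Venue=O44): row 5 → MatchID = 899 ✓
(Referee=588, Venue=O44): rows 6, 10 → MatchID = 896, 896 ✓
(Referee=588, Venue=O98): row 7 → MatchID = 890 ✓
(Referee=578, Venue=O44): row 8 → MatchID = 891 ✓
(Referee=578, Venue=O98): row 12 → MatchID = 895 ✓
Every {Referee, Venue} value is associated with a single MatchID value, so {Referee, Venue} -> MatchID holds.

Yes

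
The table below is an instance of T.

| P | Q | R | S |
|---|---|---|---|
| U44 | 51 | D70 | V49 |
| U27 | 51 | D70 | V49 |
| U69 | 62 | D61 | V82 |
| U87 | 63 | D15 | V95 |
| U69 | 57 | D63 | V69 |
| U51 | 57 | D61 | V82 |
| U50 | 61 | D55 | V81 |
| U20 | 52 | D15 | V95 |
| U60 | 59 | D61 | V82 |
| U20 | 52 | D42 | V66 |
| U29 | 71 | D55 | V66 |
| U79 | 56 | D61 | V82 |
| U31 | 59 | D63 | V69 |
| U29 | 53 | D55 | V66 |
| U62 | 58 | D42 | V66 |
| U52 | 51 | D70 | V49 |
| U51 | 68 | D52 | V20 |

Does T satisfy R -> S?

No

R=D70: 3 rows → S = V49, V49, V49 ✓
R=D61: 4 rows → S = V82, V82, V82, V82 ✓
R=D15: 2 rows → S = V95, V95 ✓
R=D63: 2 rows → S = V69, V69 ✓
R=D55: 3 rows → S takes values {V81, V66} — violation
R=D42: 2 rows → S = V66, V66 ✓
R=D52: 1 row → S = V20 ✓
Two rows agree on R but differ on S, so R -> S does not hold.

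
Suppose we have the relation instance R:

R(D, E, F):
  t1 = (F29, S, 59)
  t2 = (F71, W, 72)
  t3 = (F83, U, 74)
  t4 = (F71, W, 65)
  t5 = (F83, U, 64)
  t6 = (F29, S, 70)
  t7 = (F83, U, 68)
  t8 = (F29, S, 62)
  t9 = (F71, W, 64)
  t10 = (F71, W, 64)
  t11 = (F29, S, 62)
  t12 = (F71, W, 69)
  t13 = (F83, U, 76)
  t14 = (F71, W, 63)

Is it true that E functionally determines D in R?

E=S: rows 1, 6, 8, 11 → D = F29, F29, F29, F29 ✓
E=W: rows 2, 4, 9, 10, 12, 14 → D = F71, F71, F71, F71, F71, F71 ✓
E=U: rows 3, 5, 7, 13 → D = F83, F83, F83, F83 ✓
Every E value is associated with a single D value, so E -> D holds.

Yes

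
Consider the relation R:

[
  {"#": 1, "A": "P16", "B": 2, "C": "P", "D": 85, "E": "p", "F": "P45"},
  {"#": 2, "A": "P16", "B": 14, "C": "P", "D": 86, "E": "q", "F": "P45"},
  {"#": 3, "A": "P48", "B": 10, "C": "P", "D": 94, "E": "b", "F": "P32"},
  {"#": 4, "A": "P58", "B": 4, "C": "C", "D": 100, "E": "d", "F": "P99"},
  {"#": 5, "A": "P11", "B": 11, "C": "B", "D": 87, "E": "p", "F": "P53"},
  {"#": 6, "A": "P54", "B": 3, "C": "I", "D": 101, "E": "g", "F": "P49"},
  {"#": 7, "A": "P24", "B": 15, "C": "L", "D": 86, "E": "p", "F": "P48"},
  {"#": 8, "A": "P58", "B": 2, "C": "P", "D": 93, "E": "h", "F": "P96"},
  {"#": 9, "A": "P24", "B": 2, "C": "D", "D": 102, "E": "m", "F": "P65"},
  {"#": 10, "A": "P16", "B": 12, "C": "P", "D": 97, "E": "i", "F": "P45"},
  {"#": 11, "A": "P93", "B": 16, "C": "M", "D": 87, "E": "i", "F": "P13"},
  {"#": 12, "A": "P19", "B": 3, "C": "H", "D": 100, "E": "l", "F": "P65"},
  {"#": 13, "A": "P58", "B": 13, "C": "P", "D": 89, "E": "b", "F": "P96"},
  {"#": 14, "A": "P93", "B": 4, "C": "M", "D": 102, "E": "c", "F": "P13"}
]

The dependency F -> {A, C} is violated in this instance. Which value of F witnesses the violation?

P65

F=P45: rows 1, 2, 10 → {A,C} = (P16, P), (P16, P), (P16, P) ✓
F=P32: row 3 → {A,C} = (P48, P) ✓
F=P99: row 4 → {A,C} = (P58, C) ✓
F=P53: row 5 → {A,C} = (P11, B) ✓
F=P49: row 6 → {A,C} = (P54, I) ✓
F=P48: row 7 → {A,C} = (P24, L) ✓
F=P96: rows 8, 13 → {A,C} = (P58, P), (P58, P) ✓
F=P65: rows 9, 12 → {A,C} takes values {(P24, D), (P19, H)} — violation
F=P13: rows 11, 14 → {A,C} = (P93, M), (P93, M) ✓
The only F value with inconsistent RHS is F=P65.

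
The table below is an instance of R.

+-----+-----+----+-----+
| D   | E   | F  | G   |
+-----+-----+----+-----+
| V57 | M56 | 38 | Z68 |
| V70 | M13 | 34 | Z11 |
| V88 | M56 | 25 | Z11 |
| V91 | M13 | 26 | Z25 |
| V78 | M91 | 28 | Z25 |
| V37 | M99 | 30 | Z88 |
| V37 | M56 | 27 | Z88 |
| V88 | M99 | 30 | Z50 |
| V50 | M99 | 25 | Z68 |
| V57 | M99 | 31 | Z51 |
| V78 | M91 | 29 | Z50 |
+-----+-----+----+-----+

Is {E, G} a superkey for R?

All 11 rows have distinct {E, G} values, so {E, G} → (all attributes) holds and {E, G} is a superkey.

Yes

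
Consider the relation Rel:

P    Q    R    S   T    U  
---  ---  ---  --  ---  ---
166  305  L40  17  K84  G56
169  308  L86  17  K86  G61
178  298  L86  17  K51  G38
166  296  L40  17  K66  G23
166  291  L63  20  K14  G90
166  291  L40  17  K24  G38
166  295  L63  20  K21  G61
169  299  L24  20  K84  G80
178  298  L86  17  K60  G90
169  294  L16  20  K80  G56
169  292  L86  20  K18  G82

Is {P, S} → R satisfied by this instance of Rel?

(P=166, S=17): 3 rows → R = L40, L40, L40 ✓
(P=169, S=17): 1 row → R = L86 ✓
(P=178, S=17): 2 rows → R = L86, L86 ✓
(P=166, S=20): 2 rows → R = L63, L63 ✓
(P=169, S=20): 3 rows → R takes values {L24, L16, L86} — violation
Two rows agree on {P, S} but differ on R, so {P, S} → R does not hold.

No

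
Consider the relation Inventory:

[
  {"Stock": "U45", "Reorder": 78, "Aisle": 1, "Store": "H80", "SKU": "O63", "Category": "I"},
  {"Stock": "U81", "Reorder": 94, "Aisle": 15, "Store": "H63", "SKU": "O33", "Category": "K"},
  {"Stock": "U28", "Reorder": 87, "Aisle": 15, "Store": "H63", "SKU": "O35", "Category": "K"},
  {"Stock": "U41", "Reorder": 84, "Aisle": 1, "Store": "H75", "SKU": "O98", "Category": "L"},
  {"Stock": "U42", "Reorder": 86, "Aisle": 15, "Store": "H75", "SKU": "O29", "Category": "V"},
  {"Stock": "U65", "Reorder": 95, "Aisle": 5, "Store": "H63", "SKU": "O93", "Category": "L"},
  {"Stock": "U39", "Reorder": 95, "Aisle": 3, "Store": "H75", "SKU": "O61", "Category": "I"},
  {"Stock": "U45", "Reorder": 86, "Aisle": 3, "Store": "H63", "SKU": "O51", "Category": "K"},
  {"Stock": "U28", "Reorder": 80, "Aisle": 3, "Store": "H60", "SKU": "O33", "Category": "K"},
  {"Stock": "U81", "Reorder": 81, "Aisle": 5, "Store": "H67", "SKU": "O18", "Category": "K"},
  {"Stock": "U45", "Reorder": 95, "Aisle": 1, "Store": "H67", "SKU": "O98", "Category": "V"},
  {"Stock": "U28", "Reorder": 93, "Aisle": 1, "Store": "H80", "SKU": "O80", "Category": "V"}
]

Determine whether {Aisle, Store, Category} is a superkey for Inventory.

Two distinct rows share (Aisle=15, Store=H63, Category=K), so {Aisle, Store, Category} does not determine every attribute — not a superkey.

No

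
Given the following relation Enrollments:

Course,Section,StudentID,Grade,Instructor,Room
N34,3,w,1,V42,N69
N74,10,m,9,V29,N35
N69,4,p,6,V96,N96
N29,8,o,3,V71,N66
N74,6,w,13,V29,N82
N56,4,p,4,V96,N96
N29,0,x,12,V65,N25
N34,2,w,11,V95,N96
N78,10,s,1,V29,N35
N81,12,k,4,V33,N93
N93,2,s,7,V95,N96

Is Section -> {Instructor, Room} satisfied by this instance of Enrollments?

Section=3: 1 row → {Instructor,Room} = (V42, N69) ✓
Section=10: 2 rows → {Instructor,Room} = (V29, N35), (V29, N35) ✓
Section=4: 2 rows → {Instructor,Room} = (V96, N96), (V96, N96) ✓
Section=8: 1 row → {Instructor,Room} = (V71, N66) ✓
Section=6: 1 row → {Instructor,Room} = (V29, N82) ✓
Section=0: 1 row → {Instructor,Room} = (V65, N25) ✓
Section=2: 2 rows → {Instructor,Room} = (V95, N96), (V95, N96) ✓
Section=12: 1 row → {Instructor,Room} = (V33, N93) ✓
Every Section value is associated with a single {Instructor, Room} value, so Section -> {Instructor, Room} holds.

Yes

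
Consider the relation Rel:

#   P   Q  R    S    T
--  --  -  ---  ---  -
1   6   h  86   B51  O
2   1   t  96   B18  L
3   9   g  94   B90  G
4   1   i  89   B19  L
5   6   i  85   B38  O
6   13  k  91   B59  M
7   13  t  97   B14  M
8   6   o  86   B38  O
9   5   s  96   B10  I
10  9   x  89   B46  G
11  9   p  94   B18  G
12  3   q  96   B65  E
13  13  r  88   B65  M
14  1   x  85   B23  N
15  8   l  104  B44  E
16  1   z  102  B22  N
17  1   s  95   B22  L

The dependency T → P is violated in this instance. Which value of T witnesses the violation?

T=O: rows 1, 5, 8 → P = 6, 6, 6 ✓
T=L: rows 2, 4, 17 → P = 1, 1, 1 ✓
T=G: rows 3, 10, 11 → P = 9, 9, 9 ✓
T=M: rows 6, 7, 13 → P = 13, 13, 13 ✓
T=I: row 9 → P = 5 ✓
T=E: rows 12, 15 → P takes values {3, 8} — violation
T=N: rows 14, 16 → P = 1, 1 ✓
The only T value with inconsistent P is T=E.

E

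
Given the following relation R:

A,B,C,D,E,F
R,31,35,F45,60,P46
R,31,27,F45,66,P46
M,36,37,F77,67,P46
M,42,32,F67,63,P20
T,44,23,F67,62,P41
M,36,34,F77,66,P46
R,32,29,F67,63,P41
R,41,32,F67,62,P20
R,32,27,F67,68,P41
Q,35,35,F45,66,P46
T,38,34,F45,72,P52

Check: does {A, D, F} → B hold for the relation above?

(A=R, D=F45, F=P46): 2 rows → B = 31, 31 ✓
(A=M, D=F77, F=P46): 2 rows → B = 36, 36 ✓
(A=M, D=F67, F=P20): 1 row → B = 42 ✓
(A=T, D=F67, F=P41): 1 row → B = 44 ✓
(A=R, D=F67, F=P41): 2 rows → B = 32, 32 ✓
(A=R, D=F67, F=P20): 1 row → B = 41 ✓
(A=Q, D=F45, F=P46): 1 row → B = 35 ✓
(A=T, D=F45, F=P52): 1 row → B = 38 ✓
Every {A, D, F} value is associated with a single B value, so {A, D, F} → B holds.

Yes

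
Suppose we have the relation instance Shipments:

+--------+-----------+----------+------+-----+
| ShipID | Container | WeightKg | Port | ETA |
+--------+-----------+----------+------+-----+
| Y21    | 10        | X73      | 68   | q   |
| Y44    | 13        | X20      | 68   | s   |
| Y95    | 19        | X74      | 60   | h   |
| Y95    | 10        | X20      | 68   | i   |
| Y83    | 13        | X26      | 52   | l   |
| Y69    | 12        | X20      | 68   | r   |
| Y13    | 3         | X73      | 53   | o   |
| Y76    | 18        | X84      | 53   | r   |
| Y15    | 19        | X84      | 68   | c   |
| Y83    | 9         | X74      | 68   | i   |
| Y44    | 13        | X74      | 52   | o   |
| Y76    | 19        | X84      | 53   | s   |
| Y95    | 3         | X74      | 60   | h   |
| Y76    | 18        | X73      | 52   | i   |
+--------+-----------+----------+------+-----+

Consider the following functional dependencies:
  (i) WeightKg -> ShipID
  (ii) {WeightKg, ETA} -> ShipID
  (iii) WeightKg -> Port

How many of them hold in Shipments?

1

(i) WeightKg -> ShipID: WeightKg=X73: 3 rows → ShipID takes values {Y21, Y13, Y76} — violation; WeightKg=X20: 3 rows → ShipID takes values {Y44, Y95, Y69} — violation; WeightKg=X74: 4 rows → ShipID takes values {Y95, Y83, Y44} — violation; WeightKg=X84: 3 rows → ShipID takes values {Y76, Y15} — violation — fails.
(ii) {WeightKg, ETA} -> ShipID: every LHS value maps to a single RHS value — holds.
(iii) WeightKg -> Port: WeightKg=X73: 3 rows → Port takes values {68, 53, 52} — violation; WeightKg=X74: 4 rows → Port takes values {60, 68, 52} — violation; WeightKg=X84: 3 rows → Port takes values {53, 68} — violation — fails.
1 of the 3 dependencies holds.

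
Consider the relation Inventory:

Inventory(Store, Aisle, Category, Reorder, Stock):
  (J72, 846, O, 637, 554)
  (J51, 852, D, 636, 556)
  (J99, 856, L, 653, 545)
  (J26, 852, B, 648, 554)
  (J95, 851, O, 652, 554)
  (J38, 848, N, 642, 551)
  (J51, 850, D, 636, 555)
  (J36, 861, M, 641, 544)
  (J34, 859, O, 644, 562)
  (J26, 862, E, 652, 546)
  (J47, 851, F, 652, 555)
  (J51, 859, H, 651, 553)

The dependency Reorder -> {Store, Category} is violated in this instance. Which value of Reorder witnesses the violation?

652

Reorder=637: 1 row → {Store,Category} = (J72, O) ✓
Reorder=636: 2 rows → {Store,Category} = (J51, D), (J51, D) ✓
Reorder=653: 1 row → {Store,Category} = (J99, L) ✓
Reorder=648: 1 row → {Store,Category} = (J26, B) ✓
Reorder=652: 3 rows → {Store,Category} takes values {(J95, O), (J26, E), (J47, F)} — violation
Reorder=642: 1 row → {Store,Category} = (J38, N) ✓
Reorder=641: 1 row → {Store,Category} = (J36, M) ✓
Reorder=644: 1 row → {Store,Category} = (J34, O) ✓
Reorder=651: 1 row → {Store,Category} = (J51, H) ✓
The only Reorder value with inconsistent RHS is Reorder=652.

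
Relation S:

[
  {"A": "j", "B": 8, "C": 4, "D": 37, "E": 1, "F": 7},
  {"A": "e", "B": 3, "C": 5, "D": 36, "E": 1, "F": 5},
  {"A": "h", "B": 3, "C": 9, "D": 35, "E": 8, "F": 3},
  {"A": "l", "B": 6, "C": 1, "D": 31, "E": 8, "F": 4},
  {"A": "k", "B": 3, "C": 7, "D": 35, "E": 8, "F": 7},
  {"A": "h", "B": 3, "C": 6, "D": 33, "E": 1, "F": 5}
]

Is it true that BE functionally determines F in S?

No

(B=8, E=1): 1 row → F = 7 ✓
(B=3, E=1): 2 rows → F = 5, 5 ✓
(B=3, E=8): 2 rows → F takes values {3, 7} — violation
(B=6, E=8): 1 row → F = 4 ✓
Two rows agree on BE but differ on F, so BE → F does not hold.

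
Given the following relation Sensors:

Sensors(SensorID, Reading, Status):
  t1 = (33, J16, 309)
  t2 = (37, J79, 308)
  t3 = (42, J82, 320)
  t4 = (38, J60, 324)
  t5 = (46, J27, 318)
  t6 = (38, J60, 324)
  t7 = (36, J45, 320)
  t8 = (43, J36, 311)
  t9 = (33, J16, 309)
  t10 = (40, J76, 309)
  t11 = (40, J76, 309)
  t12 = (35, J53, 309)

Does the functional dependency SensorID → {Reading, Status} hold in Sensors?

SensorID=33: rows 1, 9 → {Reading,Status} = (J16, 309), (J16, 309) ✓
SensorID=37: row 2 → {Reading,Status} = (J79, 308) ✓
SensorID=42: row 3 → {Reading,Status} = (J82, 320) ✓
SensorID=38: rows 4, 6 → {Reading,Status} = (J60, 324), (J60, 324) ✓
SensorID=46: row 5 → {Reading,Status} = (J27, 318) ✓
SensorID=36: row 7 → {Reading,Status} = (J45, 320) ✓
SensorID=43: row 8 → {Reading,Status} = (J36, 311) ✓
SensorID=40: rows 10, 11 → {Reading,Status} = (J76, 309), (J76, 309) ✓
SensorID=35: row 12 → {Reading,Status} = (J53, 309) ✓
Every SensorID value is associated with a single {Reading, Status} value, so SensorID → {Reading, Status} holds.

Yes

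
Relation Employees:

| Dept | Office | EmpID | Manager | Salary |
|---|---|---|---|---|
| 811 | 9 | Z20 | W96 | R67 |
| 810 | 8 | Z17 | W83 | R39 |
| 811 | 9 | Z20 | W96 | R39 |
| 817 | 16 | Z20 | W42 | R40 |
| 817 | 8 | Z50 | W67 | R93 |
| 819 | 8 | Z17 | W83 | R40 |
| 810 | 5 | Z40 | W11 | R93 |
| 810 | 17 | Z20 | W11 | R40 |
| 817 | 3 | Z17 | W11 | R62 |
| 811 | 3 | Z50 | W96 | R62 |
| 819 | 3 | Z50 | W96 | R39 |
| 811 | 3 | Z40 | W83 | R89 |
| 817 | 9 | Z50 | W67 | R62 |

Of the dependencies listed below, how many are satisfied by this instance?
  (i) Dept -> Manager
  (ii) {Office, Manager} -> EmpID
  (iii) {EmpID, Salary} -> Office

1

(i) Dept -> Manager: Dept=811: 4 rows → Manager takes values {W96, W83} — violation; Dept=810: 3 rows → Manager takes values {W83, W11} — violation; Dept=817: 4 rows → Manager takes values {W42, W67, W11} — violation; Dept=819: 2 rows → Manager takes values {W83, W96} — violation — fails.
(ii) {Office, Manager} -> EmpID: every LHS value maps to a single RHS value — holds.
(iii) {EmpID, Salary} -> Office: (EmpID=Z20, Salary=R40): 2 rows → Office takes values {16, 17} — violation; (EmpID=Z50, Salary=R62): 2 rows → Office takes values {3, 9} — violation — fails.
1 of the 3 dependencies holds.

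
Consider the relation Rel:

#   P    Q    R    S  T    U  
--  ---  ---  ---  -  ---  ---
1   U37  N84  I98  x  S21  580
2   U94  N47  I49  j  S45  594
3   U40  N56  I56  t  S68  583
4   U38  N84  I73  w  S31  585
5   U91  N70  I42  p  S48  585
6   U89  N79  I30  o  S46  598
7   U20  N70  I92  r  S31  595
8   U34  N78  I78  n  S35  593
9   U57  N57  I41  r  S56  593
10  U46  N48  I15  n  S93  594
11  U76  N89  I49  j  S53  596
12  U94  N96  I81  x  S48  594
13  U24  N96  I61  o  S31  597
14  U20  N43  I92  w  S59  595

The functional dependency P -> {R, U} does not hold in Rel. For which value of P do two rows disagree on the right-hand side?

P=U37: row 1 → {R,U} = (I98, 580) ✓
P=U94: rows 2, 12 → {R,U} takes values {(I49, 594), (I81, 594)} — violation
P=U40: row 3 → {R,U} = (I56, 583) ✓
P=U38: row 4 → {R,U} = (I73, 585) ✓
P=U91: row 5 → {R,U} = (I42, 585) ✓
P=U89: row 6 → {R,U} = (I30, 598) ✓
P=U20: rows 7, 14 → {R,U} = (I92, 595), (I92, 595) ✓
P=U34: row 8 → {R,U} = (I78, 593) ✓
P=U57: row 9 → {R,U} = (I41, 593) ✓
P=U46: row 10 → {R,U} = (I15, 594) ✓
P=U76: row 11 → {R,U} = (I49, 596) ✓
P=U24: row 13 → {R,U} = (I61, 597) ✓
The only P value with inconsistent RHS is P=U94.

U94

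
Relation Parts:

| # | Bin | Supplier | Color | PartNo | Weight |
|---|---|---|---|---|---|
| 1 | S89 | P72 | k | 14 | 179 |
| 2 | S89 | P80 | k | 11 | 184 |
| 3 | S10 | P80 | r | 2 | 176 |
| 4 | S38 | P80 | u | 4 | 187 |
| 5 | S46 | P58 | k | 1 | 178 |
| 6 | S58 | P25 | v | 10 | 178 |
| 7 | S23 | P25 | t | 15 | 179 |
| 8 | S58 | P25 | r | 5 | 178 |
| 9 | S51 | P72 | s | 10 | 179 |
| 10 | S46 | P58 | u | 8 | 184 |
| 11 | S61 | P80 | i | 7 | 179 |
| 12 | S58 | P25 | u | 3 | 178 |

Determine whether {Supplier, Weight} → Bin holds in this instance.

No

(Supplier=P72, Weight=179): rows 1, 9 → Bin takes values {S89, S51} — violation
(Supplier=P80, Weight=184): row 2 → Bin = S89 ✓
(Supplier=P80, Weight=176): row 3 → Bin = S10 ✓
(Supplier=P80, Weight=187): row 4 → Bin = S38 ✓
(Supplier=P58, Weight=178): row 5 → Bin = S46 ✓
(Supplier=P25, Weight=178): rows 6, 8, 12 → Bin = S58, S58, S58 ✓
(Supplier=P25, Weight=179): row 7 → Bin = S23 ✓
(Supplier=P58, Weight=184): row 10 → Bin = S46 ✓
(Supplier=P80, Weight=179): row 11 → Bin = S61 ✓
Two rows agree on {Supplier, Weight} but differ on Bin, so {Supplier, Weight} → Bin does not hold.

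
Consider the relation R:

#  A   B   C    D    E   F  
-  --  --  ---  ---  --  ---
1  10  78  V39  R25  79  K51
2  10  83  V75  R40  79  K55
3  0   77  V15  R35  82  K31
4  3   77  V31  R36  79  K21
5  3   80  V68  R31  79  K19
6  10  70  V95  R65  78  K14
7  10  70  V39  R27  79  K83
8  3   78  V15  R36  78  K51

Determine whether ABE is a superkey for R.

All 8 rows have distinct ABE values, so ABE → (all attributes) holds and ABE is a superkey.

Yes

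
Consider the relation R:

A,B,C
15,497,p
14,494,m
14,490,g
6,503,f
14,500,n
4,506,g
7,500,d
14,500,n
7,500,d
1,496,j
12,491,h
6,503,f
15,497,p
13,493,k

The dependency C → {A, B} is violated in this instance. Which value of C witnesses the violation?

g

C=p: 2 rows → {A,B} = (15, 497), (15, 497) ✓
C=m: 1 row → {A,B} = (14, 494) ✓
C=g: 2 rows → {A,B} takes values {(14, 490), (4, 506)} — violation
C=f: 2 rows → {A,B} = (6, 503), (6, 503) ✓
C=n: 2 rows → {A,B} = (14, 500), (14, 500) ✓
C=d: 2 rows → {A,B} = (7, 500), (7, 500) ✓
C=j: 1 row → {A,B} = (1, 496) ✓
C=h: 1 row → {A,B} = (12, 491) ✓
C=k: 1 row → {A,B} = (13, 493) ✓
The only C value with inconsistent RHS is C=g.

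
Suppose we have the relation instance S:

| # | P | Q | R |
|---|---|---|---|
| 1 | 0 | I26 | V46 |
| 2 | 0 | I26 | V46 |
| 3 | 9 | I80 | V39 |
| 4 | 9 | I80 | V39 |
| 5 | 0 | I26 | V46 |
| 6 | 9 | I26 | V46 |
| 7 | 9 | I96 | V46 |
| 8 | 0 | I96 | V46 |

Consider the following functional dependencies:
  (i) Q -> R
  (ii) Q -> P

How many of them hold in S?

(i) Q -> R: every LHS value maps to a single RHS value — holds.
(ii) Q -> P: Q=I26: rows 1, 2, 5, 6 → P takes values {0, 9} — violation; Q=I96: rows 7, 8 → P takes values {9, 0} — violation — fails.
1 of the 2 dependencies holds.

1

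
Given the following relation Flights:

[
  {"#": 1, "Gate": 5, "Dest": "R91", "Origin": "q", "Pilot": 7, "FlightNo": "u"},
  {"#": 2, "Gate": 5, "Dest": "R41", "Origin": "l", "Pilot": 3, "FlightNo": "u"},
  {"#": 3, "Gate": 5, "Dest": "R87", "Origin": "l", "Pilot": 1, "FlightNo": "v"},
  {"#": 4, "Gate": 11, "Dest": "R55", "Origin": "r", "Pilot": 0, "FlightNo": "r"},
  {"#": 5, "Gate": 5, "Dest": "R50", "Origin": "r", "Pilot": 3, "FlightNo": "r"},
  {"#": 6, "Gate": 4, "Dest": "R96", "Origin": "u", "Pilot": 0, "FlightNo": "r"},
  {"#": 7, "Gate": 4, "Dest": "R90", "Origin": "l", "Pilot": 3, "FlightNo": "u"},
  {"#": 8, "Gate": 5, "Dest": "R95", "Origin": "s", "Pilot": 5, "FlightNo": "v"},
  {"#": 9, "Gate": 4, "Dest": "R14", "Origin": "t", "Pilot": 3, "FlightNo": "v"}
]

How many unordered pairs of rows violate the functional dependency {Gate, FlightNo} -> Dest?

2

(Gate=5, FlightNo=u): violating pairs (1,2) — 1 pair.
(Gate=5, FlightNo=v): violating pairs (3,8) — 1 pair.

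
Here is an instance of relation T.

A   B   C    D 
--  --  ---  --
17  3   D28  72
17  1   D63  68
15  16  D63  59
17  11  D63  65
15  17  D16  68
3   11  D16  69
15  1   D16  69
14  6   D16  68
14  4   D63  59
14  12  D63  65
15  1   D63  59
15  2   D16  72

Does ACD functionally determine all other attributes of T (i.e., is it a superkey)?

Two distinct rows share (A=15, C=D63, D=59), so ACD does not determine every attribute — not a superkey.

No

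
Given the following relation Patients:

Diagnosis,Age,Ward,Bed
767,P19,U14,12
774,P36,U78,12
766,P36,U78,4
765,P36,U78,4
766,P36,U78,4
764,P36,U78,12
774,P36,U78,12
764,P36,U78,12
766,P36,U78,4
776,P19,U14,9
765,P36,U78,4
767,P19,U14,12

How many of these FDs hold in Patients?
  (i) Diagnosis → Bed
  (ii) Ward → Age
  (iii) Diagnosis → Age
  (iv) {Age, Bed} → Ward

(i) Diagnosis → Bed: every LHS value maps to a single RHS value — holds.
(ii) Ward → Age: every LHS value maps to a single RHS value — holds.
(iii) Diagnosis → Age: every LHS value maps to a single RHS value — holds.
(iv) {Age, Bed} → Ward: every LHS value maps to a single RHS value — holds.
4 of the 4 dependencies hold.

4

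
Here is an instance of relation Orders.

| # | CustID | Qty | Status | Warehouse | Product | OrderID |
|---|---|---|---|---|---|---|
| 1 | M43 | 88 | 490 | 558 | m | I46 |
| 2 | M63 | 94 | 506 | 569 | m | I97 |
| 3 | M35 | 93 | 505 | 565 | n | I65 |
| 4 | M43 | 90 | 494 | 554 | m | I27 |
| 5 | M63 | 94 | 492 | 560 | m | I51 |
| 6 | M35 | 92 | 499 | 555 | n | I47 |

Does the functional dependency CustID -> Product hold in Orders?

CustID=M43: rows 1, 4 → Product = m, m ✓
CustID=M63: rows 2, 5 → Product = m, m ✓
CustID=M35: rows 3, 6 → Product = n, n ✓
Every CustID value is associated with a single Product value, so CustID -> Product holds.

Yes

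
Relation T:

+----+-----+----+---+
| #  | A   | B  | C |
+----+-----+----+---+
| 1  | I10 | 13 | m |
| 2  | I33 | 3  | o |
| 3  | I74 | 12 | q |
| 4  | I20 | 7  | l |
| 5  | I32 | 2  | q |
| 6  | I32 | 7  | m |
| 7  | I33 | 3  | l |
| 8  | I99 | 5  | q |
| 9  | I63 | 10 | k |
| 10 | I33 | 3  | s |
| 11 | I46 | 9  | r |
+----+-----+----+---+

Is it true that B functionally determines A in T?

No

B=13: row 1 → A = I10 ✓
B=3: rows 2, 7, 10 → A = I33, I33, I33 ✓
B=12: row 3 → A = I74 ✓
B=7: rows 4, 6 → A takes values {I20, I32} — violation
B=2: row 5 → A = I32 ✓
B=5: row 8 → A = I99 ✓
B=10: row 9 → A = I63 ✓
B=9: row 11 → A = I46 ✓
Two rows agree on B but differ on A, so B → A does not hold.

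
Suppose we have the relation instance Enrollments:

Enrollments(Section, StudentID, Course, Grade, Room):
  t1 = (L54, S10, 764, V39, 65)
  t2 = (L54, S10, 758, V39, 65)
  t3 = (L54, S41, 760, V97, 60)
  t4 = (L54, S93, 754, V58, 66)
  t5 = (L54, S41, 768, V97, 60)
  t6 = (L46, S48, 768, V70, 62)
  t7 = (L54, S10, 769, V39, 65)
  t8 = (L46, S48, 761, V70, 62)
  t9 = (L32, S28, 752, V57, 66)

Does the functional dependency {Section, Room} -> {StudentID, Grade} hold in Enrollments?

Yes

(Section=L54, Room=65): rows 1, 2, 7 → {StudentID,Grade} = (S10, V39), (S10, V39), (S10, V39) ✓
(Section=L54, Room=60): rows 3, 5 → {StudentID,Grade} = (S41, V97), (S41, V97) ✓
(Section=L54, Room=66): row 4 → {StudentID,Grade} = (S93, V58) ✓
(Section=L46, Room=62): rows 6, 8 → {StudentID,Grade} = (S48, V70), (S48, V70) ✓
(Section=L32, Room=66): row 9 → {StudentID,Grade} = (S28, V57) ✓
Every {Section, Room} value is associated with a single {StudentID, Grade} value, so {Section, Room} -> {StudentID, Grade} holds.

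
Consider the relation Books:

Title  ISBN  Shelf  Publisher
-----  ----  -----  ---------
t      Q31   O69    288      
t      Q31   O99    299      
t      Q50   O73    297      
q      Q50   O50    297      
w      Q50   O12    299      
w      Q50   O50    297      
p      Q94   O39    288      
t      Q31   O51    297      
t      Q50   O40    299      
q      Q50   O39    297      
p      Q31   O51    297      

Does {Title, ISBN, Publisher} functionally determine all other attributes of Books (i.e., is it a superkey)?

Two distinct rows share (Title=q, ISBN=Q50, Publisher=297), so {Title, ISBN, Publisher} does not determine every attribute — not a superkey.

No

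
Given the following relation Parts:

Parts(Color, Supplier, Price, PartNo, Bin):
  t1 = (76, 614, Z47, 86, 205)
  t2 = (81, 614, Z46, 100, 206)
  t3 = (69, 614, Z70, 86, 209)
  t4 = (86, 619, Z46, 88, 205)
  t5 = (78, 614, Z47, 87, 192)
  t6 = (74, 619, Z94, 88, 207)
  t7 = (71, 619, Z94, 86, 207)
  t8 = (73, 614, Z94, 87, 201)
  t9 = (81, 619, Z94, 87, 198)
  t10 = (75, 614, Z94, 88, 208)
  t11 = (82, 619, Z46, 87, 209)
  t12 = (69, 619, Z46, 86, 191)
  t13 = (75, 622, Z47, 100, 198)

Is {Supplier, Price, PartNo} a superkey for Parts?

All 13 rows have distinct {Supplier, Price, PartNo} values, so {Supplier, Price, PartNo} → (all attributes) holds and {Supplier, Price, PartNo} is a superkey.

Yes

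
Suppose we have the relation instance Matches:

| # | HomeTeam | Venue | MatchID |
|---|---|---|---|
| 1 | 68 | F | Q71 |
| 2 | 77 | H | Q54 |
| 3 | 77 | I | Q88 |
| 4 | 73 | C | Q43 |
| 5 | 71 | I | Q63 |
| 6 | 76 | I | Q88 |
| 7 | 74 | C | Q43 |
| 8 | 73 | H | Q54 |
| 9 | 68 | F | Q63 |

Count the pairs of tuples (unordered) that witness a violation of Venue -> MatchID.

Venue=F: violating pairs (1,9) — 1 pair.
Venue=H: all 2 rows agree on MatchID — 0 pairs.
Venue=I: violating pairs (3,5), (5,6) — 2 pairs.
Venue=C: all 2 rows agree on MatchID — 0 pairs.

3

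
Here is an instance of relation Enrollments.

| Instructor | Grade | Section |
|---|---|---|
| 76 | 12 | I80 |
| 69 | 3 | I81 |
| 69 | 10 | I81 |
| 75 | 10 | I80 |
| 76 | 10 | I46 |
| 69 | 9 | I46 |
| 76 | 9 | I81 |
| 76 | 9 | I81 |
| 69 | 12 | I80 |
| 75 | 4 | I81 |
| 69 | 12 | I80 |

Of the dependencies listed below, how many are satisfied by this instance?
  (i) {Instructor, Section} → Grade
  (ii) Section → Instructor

0

(i) {Instructor, Section} → Grade: (Instructor=69, Section=I81): 2 rows → Grade takes values {3, 10} — violation — fails.
(ii) Section → Instructor: Section=I80: 4 rows → Instructor takes values {76, 75, 69} — violation; Section=I81: 5 rows → Instructor takes values {69, 76, 75} — violation; Section=I46: 2 rows → Instructor takes values {76, 69} — violation — fails.
None of the 2 dependencies hold.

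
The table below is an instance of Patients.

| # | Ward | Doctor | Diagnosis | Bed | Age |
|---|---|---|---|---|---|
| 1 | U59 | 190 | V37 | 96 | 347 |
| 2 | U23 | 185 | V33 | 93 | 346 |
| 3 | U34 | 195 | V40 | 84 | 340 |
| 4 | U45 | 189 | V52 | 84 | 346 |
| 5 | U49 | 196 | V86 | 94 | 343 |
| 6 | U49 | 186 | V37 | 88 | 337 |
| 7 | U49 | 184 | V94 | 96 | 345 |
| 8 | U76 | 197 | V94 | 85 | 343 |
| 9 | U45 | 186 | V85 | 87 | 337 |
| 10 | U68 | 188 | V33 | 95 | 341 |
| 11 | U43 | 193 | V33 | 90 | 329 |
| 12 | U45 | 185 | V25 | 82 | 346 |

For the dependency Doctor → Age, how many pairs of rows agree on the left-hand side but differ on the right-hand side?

Doctor=185: all 2 rows agree on Age — 0 pairs.
Doctor=186: all 2 rows agree on Age — 0 pairs.

0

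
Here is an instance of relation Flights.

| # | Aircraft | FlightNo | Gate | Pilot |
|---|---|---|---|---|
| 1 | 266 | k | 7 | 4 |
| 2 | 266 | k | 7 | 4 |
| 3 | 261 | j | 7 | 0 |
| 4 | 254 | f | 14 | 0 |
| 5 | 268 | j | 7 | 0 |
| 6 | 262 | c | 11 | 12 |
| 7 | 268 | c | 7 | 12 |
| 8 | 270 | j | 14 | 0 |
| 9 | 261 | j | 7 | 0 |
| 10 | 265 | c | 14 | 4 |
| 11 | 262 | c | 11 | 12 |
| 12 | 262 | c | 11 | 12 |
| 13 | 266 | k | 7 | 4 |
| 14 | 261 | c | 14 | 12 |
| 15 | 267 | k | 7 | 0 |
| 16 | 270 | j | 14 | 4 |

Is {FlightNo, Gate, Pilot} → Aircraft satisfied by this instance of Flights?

No

(FlightNo=k, Gate=7, Pilot=4): rows 1, 2, 13 → Aircraft = 266, 266, 266 ✓
(FlightNo=j, Gate=7, Pilot=0): rows 3, 5, 9 → Aircraft takes values {261, 268} — violation
(FlightNo=f, Gate=14, Pilot=0): row 4 → Aircraft = 254 ✓
(FlightNo=c, Gate=11, Pilot=12): rows 6, 11, 12 → Aircraft = 262, 262, 262 ✓
(FlightNo=c, Gate=7, Pilot=12): row 7 → Aircraft = 268 ✓
(FlightNo=j, Gate=14, Pilot=0): row 8 → Aircraft = 270 ✓
(FlightNo=c, Gate=14, Pilot=4): row 10 → Aircraft = 265 ✓
(FlightNo=c, Gate=14, Pilot=12): row 14 → Aircraft = 261 ✓
(FlightNo=k, Gate=7, Pilot=0): row 15 → Aircraft = 267 ✓
(FlightNo=j, Gate=14, Pilot=4): row 16 → Aircraft = 270 ✓
Two rows agree on {FlightNo, Gate, Pilot} but differ on Aircraft, so {FlightNo, Gate, Pilot} → Aircraft does not hold.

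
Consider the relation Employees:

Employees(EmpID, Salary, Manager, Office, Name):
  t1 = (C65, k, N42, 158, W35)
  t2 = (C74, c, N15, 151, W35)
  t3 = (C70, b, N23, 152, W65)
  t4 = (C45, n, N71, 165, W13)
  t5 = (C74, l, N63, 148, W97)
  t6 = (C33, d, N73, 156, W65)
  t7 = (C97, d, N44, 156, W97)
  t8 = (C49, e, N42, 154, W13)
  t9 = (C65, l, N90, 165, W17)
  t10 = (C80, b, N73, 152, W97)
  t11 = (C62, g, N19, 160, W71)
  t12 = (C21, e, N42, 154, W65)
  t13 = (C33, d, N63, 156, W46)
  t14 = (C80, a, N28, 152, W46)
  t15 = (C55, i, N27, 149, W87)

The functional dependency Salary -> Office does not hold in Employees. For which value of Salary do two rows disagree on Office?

Salary=k: row 1 → Office = 158 ✓
Salary=c: row 2 → Office = 151 ✓
Salary=b: rows 3, 10 → Office = 152, 152 ✓
Salary=n: row 4 → Office = 165 ✓
Salary=l: rows 5, 9 → Office takes values {148, 165} — violation
Salary=d: rows 6, 7, 13 → Office = 156, 156, 156 ✓
Salary=e: rows 8, 12 → Office = 154, 154 ✓
Salary=g: row 11 → Office = 160 ✓
Salary=a: row 14 → Office = 152 ✓
Salary=i: row 15 → Office = 149 ✓
The only Salary value with inconsistent Office is Salary=l.

l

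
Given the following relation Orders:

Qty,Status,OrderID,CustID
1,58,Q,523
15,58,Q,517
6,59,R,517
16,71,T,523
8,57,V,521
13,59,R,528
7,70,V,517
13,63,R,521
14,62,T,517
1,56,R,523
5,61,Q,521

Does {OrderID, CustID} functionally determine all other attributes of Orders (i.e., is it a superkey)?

All 11 rows have distinct {OrderID, CustID} values, so {OrderID, CustID} → (all attributes) holds and {OrderID, CustID} is a superkey.

Yes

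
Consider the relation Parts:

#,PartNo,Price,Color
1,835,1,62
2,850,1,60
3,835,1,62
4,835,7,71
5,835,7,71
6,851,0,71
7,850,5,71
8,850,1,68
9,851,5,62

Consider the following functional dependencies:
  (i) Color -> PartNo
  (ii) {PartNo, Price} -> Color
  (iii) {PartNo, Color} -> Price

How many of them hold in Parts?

(i) Color -> PartNo: Color=62: rows 1, 3, 9 → PartNo takes values {835, 851} — violation; Color=71: rows 4, 5, 6, 7 → PartNo takes values {835, 851, 850} — violation — fails.
(ii) {PartNo, Price} -> Color: (PartNo=850, Price=1): rows 2, 8 → Color takes values {60, 68} — violation — fails.
(iii) {PartNo, Color} -> Price: every LHS value maps to a single RHS value — holds.
1 of the 3 dependencies holds.

1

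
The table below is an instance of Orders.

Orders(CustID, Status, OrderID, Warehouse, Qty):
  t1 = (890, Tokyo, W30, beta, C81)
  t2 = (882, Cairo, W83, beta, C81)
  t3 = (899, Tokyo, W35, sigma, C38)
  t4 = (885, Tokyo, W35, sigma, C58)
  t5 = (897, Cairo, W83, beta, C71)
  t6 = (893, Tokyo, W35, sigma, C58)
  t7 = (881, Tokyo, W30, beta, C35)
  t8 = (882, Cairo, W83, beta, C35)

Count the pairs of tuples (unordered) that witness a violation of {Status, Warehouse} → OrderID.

0

(Status=Tokyo, Warehouse=beta): all 2 rows agree on OrderID — 0 pairs.
(Status=Cairo, Warehouse=beta): all 3 rows agree on OrderID — 0 pairs.
(Status=Tokyo, Warehouse=sigma): all 3 rows agree on OrderID — 0 pairs.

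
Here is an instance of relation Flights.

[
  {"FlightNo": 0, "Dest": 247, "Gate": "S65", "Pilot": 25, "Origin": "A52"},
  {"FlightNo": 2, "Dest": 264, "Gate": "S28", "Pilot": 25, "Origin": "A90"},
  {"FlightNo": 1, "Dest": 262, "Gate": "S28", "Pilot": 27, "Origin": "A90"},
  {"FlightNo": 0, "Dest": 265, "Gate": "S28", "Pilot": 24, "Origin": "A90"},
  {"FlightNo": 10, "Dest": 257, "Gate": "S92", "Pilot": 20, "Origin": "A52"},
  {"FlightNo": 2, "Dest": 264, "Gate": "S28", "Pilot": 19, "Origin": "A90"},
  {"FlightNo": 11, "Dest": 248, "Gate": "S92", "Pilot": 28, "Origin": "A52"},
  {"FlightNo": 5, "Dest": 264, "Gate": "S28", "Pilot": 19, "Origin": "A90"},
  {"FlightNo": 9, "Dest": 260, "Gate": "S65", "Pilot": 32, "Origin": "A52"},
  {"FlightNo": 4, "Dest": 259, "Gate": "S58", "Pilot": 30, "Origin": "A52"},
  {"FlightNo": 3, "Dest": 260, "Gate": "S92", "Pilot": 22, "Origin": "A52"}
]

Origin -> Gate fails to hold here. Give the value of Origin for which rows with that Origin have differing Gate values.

A52

Origin=A52: 6 rows → Gate takes values {S65, S92, S58} — violation
Origin=A90: 5 rows → Gate = S28, S28, S28, S28, S28 ✓
The only Origin value with inconsistent Gate is Origin=A52.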